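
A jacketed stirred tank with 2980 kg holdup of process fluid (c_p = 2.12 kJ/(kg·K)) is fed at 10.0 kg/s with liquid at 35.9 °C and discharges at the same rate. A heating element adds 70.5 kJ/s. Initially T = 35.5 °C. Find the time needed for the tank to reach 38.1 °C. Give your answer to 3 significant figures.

Heat balance on the well-mixed liquid: M c_p dT/dt = ṁ c_p (T_in − T) + 70.5.
τ = M/ṁ = 298.00 s; T_ss = T_in + Q̇/(ṁ c_p) = 39.225 °C.
T(t) = T_ss + (T₀ − T_ss) e^(−t/τ). Set T = 38.1:
e^(−t/τ) = (38.1 − 39.225)/(35.5 − 39.225) = 0.30210
t = −298.00 · ln(0.30210) = 356.70 s.

357 s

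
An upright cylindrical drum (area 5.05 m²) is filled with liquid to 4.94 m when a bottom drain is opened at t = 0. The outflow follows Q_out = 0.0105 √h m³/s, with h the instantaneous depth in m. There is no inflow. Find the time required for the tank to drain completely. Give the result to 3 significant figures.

Volume balance on the tank: A dh/dt = −0.0105 √h.
∫ h^(−1/2) dh = −(0.0105/A) ∫ dt, giving 2√h = 2√h₀ − (0.0105/A) t.
Set h = 0: 2√h₀ = (0.0105/A) t_empty ⇒ t_empty = 2A√h₀/0.0105.
t_empty = 2·5.05·√4.94/0.0105 = 10.100·2.2226/0.0105 = 2137.9 s.

2140 s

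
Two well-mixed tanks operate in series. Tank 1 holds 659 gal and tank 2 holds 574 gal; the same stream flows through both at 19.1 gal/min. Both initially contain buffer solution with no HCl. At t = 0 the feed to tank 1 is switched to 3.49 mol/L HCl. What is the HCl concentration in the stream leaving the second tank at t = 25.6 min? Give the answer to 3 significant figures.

Each tank obeys Vᵢ dCᵢ/dt = Q(Cᵢ₋₁ − Cᵢ), so τᵢ = Vᵢ/Q.
τ₁ = 659/19.1 = 34.503 min; τ₂ = 574/19.1 = 30.052 min.
Tank 1: C₁ = C_in(1 − e^(−t/τ₁)). Tank 2 (τ₁ ≠ τ₂): C₂ = C_in[1 − (τ₁ e^(−t/τ₁) − τ₂ e^(−t/τ₂))/(τ₁ − τ₂)].
At t = 25.6: e^(−t/τ₁) = 0.47617, e^(−t/τ₂) = 0.42663.
C₂ = 3.49·[1 − (34.503·0.47617 − 30.052·0.42663)/(4.4503)] = 3.49·0.18924 = 0.66044 mol/L.

0.660 mol/L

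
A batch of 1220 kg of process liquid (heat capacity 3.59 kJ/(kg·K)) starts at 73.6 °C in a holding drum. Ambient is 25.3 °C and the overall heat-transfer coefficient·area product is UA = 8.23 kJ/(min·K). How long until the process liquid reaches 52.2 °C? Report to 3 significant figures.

311 min

M c_p dT/dt = −UA(T − T_amb).
τ = M c_p/UA = 532.17 min; T_ss = T_amb = 25.300 °C.
T(t) = T_ss + (T₀ − T_ss)e^(−t/τ); set T = 52.2:
t = −τ ln[(T − T_ss)/(T₀ − T_ss)] = −532.17 · ln(0.55694) = 311.48 min.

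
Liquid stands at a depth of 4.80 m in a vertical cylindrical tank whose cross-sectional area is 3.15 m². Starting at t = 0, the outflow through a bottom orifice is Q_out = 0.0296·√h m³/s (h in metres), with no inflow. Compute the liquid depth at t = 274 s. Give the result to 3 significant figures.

With no inflow, A dh/dt = −0.0296 √h.
This is separable: 2 d(√h)/dt = −0.0296/A, so √h = √h₀ − (0.0296/(2A)) t.
√h = √4.80 − 0.0296·274/(2·3.15) = 2.1909 − 1.2874 = 0.90353.
h = 0.90353² = 0.81636 m.

0.816 m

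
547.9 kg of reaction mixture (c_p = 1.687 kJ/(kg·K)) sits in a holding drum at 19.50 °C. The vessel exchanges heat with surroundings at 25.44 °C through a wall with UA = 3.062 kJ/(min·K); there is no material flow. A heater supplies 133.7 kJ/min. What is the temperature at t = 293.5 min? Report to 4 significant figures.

M c_p dT/dt = −UA(T − T_amb) + Q̇.
dT/dt = (T_ss − T)/τ with T_ss = T_amb + Q̇/UA = 25.44 + 133.7/3.062 = 69.1043 °C, τ = M c_p/UA = 547.9·1.687/3.062 = 301.864 min.
This is linear first-order; T(t) = T_ss + (T₀ − T_ss) e^(−t/τ).
T(293.5) = 69.1043 + (-49.6043)·0.378215 = 50.3432 °C.

50.34 °C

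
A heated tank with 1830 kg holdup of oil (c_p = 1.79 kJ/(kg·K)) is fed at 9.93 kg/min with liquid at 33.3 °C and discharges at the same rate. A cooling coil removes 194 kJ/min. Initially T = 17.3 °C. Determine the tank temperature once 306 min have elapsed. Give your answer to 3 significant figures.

21.4 °C

First-law balance (no shaft work): M c_p dT/dt = ṁ c_p (T_in − T) − 194.
Rearrange: dT/dt = (T_ss − T)/τ with τ = M/ṁ = 184.29 min and T_ss = T_in − Q̇/(ṁ c_p) = 22.386 °C.
This is linear first-order; T(t) = T_ss + (T₀ − T_ss) e^(−t/τ).
T(306) = 22.386 + (-5.0856)·e^(−306/184.29) = 22.386 + (-5.0856)·0.19006 = 21.419 °C.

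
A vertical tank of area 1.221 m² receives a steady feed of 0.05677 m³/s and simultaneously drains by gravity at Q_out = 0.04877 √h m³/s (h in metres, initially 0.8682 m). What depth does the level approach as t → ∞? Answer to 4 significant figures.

1.355 m

Level balance: A dh/dt = 0.05677 − 0.04877 √h. Setting dh/dt = 0:
Q_in = 0.04877 √h_ss ⇒ √h_ss = 0.05677/0.04877 = 1.16404.
h_ss = 1.16404² = 1.35498 m. (Since h₀ = 0.8682 m < h_ss, the level will rise toward this value.)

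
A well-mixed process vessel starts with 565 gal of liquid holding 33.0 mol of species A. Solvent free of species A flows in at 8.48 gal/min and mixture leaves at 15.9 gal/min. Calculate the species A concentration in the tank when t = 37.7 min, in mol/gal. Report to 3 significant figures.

Total volume: dV/dt = Q_in − Q_out = -7.4200 gal/min, so V(t) = 565 − 7.4200 t and V(37.7) = 285.27 gal.
Species balance (pure solvent in): dm/dt = −Q_out · m/V(t).
Separate: dm/m = −Q_out dt/V(t) ⇒ ln(m/m₀) = −(Q_out/(Q_in−Q_out)) ln(V/V₀).
m = m₀ (V₀/V)^(Q_out/(Q_in−Q_out)) = 33.0 × (565/285.27)^(-2.1429) = 7.6299 mol.
C = m/V = 7.6299/285.27 = 0.026747 mol/gal.

0.0267 mol/gal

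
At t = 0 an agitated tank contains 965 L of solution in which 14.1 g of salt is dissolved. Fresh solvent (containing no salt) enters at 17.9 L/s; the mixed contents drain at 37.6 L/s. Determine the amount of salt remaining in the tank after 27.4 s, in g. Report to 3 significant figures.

2.95 g

Total volume: dV/dt = Q_in − Q_out = -19.700 L/s, so V(t) = 965 − 19.700 t and V(27.4) = 425.22 L.
No salt enters, so dm/dt = −Q_out · (m/V).
Separate: dm/m = −Q_out dt/V(t) ⇒ ln(m/m₀) = −(Q_out/(Q_in−Q_out)) ln(V/V₀).
m = m₀ (V₀/V)^(Q_out/(Q_in−Q_out)) = 14.1 × (965/425.22)^(-1.9086) = 2.9506 g.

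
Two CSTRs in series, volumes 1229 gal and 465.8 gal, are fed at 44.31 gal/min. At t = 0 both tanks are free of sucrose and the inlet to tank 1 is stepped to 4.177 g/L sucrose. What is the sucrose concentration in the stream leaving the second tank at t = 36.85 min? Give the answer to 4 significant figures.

Time constants: τᵢ = Vᵢ/Q for each well-mixed tank.
τ₁ = 1229/44.31 = 27.7364 min; τ₂ = 465.8/44.31 = 10.5123 min.
Tank 1: C₁ = C_in(1 − e^(−t/τ₁)). Tank 2 (τ₁ ≠ τ₂): C₂ = C_in[1 − (τ₁ e^(−t/τ₁) − τ₂ e^(−t/τ₂))/(τ₁ − τ₂)].
At t = 36.85: e^(−t/τ₁) = 0.264853, e^(−t/τ₂) = 0.0300342.
C₂ = 4.177·[1 − (27.7364·0.264853 − 10.5123·0.0300342)/(17.2241)] = 4.177·0.591831 = 2.47208 g/L.

2.472 g/L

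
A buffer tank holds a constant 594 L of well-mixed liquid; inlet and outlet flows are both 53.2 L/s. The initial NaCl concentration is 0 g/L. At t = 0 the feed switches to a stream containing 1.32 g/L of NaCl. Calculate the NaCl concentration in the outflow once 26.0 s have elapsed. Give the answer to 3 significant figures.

Mass balance on the solute (V constant): V dC/dt = Q(C_in − C).
Rewrite as dC/dt + C/τ = C_in/τ, τ = V/Q = 11.165 s.
Integrating: C(t) = C_in + (C₀ − C_in) e^(−t/τ).
C(26.0) = 1.32 + (0 − 1.32)·e^(−26.0/11.165) = 1.32 + (-1.3200)·0.097430 = 1.1914 g/L.

1.19 g/L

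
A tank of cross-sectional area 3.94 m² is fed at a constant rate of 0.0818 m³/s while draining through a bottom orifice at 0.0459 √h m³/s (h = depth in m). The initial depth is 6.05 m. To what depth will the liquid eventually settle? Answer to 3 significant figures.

A dh/dt = Q_in − 0.0459 √h. Steady state requires inflow = outflow:
Q_in = 0.0459 √h_ss ⇒ √h_ss = 0.0818/0.0459 = 1.7821.
h_ss = 1.7821² = 3.1760 m. (Since h₀ = 6.05 m > h_ss, the level will fall toward this value.)

3.18 m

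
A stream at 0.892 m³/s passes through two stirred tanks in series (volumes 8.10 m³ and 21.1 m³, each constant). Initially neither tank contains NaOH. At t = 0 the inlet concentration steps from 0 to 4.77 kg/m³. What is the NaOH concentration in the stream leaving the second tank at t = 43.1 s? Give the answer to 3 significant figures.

3.54 kg/m³

Time constants: τᵢ = Vᵢ/Q for each well-mixed tank.
τ₁ = 8.10/0.892 = 9.0807 s; τ₂ = 21.1/0.892 = 23.655 s.
Tank 1: C₁ = C_in(1 − e^(−t/τ₁)). Tank 2 (τ₁ ≠ τ₂): C₂ = C_in[1 − (τ₁ e^(−t/τ₁) − τ₂ e^(−t/τ₂))/(τ₁ − τ₂)].
At t = 43.1: e^(−t/τ₁) = 0.0086836, e^(−t/τ₂) = 0.16169.
C₂ = 4.77·[1 − (9.0807·0.0086836 − 23.655·0.16169)/(-14.574)] = 4.77·0.74297 = 3.5440 kg/m³.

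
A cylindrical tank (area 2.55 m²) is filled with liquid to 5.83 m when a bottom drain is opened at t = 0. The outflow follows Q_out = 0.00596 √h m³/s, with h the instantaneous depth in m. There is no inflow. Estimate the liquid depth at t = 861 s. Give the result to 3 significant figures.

With no inflow, A dh/dt = −0.00596 √h.
∫ h^(−1/2) dh = −(0.00596/A) ∫ dt, giving 2√h = 2√h₀ − (0.00596/A) t.
√h = √5.83 − 0.00596·861/(2·2.55) = 2.4145 − 1.0062 = 1.4084.
h = 1.4084² = 1.9835 m.

1.98 m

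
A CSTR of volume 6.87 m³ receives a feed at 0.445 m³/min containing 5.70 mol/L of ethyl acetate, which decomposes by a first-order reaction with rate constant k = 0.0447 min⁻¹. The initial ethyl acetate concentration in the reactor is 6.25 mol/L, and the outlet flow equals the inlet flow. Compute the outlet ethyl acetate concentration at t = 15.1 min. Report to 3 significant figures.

Accumulation = in − out − consumed: V dC/dt = Q C_in − Q C − k V C.
This is linear with rate a = Q/V + k = 0.10947 min⁻¹.
C_ss = Q C_in/(Q + kV) = 3.3726 mol/L; C(t) = C_ss + (C₀ − C_ss) e^(−a t).
C(15.1) = 3.3726 + (2.8774)·e^(−0.10947·15.1) = 3.3726 + (2.8774)·0.19146 = 3.9235 mol/L.

3.92 mol/L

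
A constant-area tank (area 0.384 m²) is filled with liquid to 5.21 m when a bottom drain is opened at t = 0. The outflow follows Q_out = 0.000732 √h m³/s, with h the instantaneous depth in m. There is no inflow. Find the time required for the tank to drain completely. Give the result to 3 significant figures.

With no inflow, A dh/dt = −0.000732 √h.
This is separable: 2 d(√h)/dt = −0.000732/A, so √h = √h₀ − (0.000732/(2A)) t.
Tank is empty when √h = 0: t_empty = 2A√h₀/0.000732.
t_empty = 2·0.384·√5.21/0.000732 = 0.76800·2.2825/0.000732 = 2394.8 s.

2390 s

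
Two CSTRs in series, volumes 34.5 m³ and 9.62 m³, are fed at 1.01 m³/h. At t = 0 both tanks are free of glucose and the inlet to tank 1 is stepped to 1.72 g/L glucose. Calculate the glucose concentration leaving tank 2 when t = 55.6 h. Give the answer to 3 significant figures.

Each tank obeys Vᵢ dCᵢ/dt = Q(Cᵢ₋₁ − Cᵢ), so τᵢ = Vᵢ/Q.
τ₁ = 34.5/1.01 = 34.158 h; τ₂ = 9.62/1.01 = 9.5248 h.
Tank 1: C₁ = C_in(1 − e^(−t/τ₁)). Tank 2 (τ₁ ≠ τ₂): C₂ = C_in[1 − (τ₁ e^(−t/τ₁) − τ₂ e^(−t/τ₂))/(τ₁ − τ₂)].
At t = 55.6: e^(−t/τ₁) = 0.19638, e^(−t/τ₂) = 0.0029164.
C₂ = 1.72·[1 − (34.158·0.19638 − 9.5248·0.0029164)/(24.634)] = 1.72·0.72882 = 1.2536 g/L.

1.25 g/L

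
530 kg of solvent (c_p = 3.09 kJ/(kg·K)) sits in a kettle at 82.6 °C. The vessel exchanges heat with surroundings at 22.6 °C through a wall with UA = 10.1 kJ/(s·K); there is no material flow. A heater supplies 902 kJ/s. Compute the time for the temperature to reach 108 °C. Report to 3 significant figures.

327 s

Energy balance: M c_p dT/dt = −UA(T − T_amb) + Q̇.
τ = M c_p/UA = 162.15 s; T_ss = T_amb + Q̇/UA = 22.6 + 902/10.1 = 111.91 °C.
T(t) = T_ss + (T₀ − T_ss)e^(−t/τ); set T = 108:
t = −τ ln[(T − T_ss)/(T₀ − T_ss)] = −162.15 · ln(0.13331) = 326.74 s.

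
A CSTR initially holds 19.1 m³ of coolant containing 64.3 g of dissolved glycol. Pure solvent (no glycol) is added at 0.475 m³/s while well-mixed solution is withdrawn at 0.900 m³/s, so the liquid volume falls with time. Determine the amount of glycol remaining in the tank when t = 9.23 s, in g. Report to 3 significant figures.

39.5 g

Total volume: dV/dt = Q_in − Q_out = -0.42500 m³/s, so V(t) = 19.1 − 0.42500 t and V(9.23) = 15.177 m³.
Species balance (pure solvent in): dm/dt = −Q_out · m/V(t).
dm/m = −Q_out dt/(V₀ − 0.42500 t); integrating gives ln(m/m₀) = −(Q_out/(Q_in−Q_out)) ln(V/V₀).
m = m₀ (V₀/V)^(Q_out/(Q_in−Q_out)) = 64.3 × (19.1/15.177)^(-2.1176) = 39.517 g.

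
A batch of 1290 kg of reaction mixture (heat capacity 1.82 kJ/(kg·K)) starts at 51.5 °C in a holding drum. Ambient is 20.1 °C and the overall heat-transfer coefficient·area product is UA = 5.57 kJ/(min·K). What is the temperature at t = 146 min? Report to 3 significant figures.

42.3 °C

Lumped-capacitance energy balance: M c_p dT/dt = UA(T_amb − T).
dT/dt = (T_ss − T)/τ with T_ss = T_amb = 20.100 °C, τ = M c_p/UA = 1290·1.82/5.57 = 421.51 min.
This is linear first-order; T(t) = T_ss + (T₀ − T_ss) e^(−t/τ).
T(146) = 20.100 + (31.400)·0.70725 = 42.308 °C.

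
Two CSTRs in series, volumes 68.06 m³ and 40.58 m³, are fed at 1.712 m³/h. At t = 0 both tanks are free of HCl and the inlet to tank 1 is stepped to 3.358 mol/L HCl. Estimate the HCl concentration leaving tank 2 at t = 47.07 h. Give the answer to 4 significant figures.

Species balance on tank i: dCᵢ/dt = (Cᵢ₋₁ − Cᵢ)/τᵢ with τᵢ = Vᵢ/Q.
τ₁ = 68.06/1.712 = 39.7547 h; τ₂ = 40.58/1.712 = 23.7033 h.
Tank 1: C₁ = C_in(1 − e^(−t/τ₁)). Tank 2 (τ₁ ≠ τ₂): C₂ = C_in[1 − (τ₁ e^(−t/τ₁) − τ₂ e^(−t/τ₂))/(τ₁ − τ₂)].
At t = 47.07: e^(−t/τ₁) = 0.306048, e^(−t/τ₂) = 0.137270.
C₂ = 3.358·[1 − (39.7547·0.306048 − 23.7033·0.137270)/(16.0514)] = 3.358·0.444715 = 1.49335 mol/L.

1.493 mol/L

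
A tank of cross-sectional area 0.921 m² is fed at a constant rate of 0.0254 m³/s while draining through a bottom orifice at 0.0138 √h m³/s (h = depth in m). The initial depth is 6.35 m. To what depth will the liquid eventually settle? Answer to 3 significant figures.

Level balance: A dh/dt = 0.0254 − 0.0138 √h. Setting dh/dt = 0:
Q_in = 0.0138 √h_ss ⇒ √h_ss = 0.0254/0.0138 = 1.8406.
h_ss = 1.8406² = 3.3877 m. (Since h₀ = 6.35 m > h_ss, the level will fall toward this value.)

3.39 m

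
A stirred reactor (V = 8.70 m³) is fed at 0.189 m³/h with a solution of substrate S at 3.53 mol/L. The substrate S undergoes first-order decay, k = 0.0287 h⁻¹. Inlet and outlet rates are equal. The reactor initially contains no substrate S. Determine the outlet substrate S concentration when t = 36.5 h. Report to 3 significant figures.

Accumulation = in − out − consumed: V dC/dt = Q C_in − Q C − k V C.
dC/dt = (Q/V) C_in − (Q/V + k) C; effective rate a = Q/V + k = 0.021724 + 0.0287 = 0.050424 h⁻¹.
C_ss = Q C_in/(Q + kV) = 1.5208 mol/L; C(t) = C_ss + (C₀ − C_ss) e^(−a t).
C(36.5) = 1.5208 + (-1.5208)·e^(−0.050424·36.5) = 1.5208 + (-1.5208)·0.15874 = 1.2794 mol/L.

1.28 mol/L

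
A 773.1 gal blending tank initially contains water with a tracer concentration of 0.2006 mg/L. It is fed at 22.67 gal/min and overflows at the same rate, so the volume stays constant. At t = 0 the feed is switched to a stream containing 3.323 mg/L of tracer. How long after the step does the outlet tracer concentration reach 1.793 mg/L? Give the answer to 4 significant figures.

Species balance: V dC/dt = Q(C_in − C) ⇒ τ = V/Q = 34.1023 min.
C(t) = C_in + (C₀ − C_in) e^(−t/τ). Set C = 1.793 and solve for t:
e^(−t/τ) = (C − C_in)/(C₀ − C_in) = (1.793 − 3.323)/(0.2006 − 3.323) = 0.490008
t = −τ ln(…) = 34.1023 × 0.713334 = 24.3264 min.

24.33 min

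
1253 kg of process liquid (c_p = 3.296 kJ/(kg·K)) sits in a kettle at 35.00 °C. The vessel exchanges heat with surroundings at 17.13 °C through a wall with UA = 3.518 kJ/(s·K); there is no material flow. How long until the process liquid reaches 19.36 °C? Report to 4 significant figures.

Unsteady energy balance on the tank contents: M c_p dT/dt = −UA(T − T_amb).
τ = M c_p/UA = 1173.93 s; T_ss = T_amb = 17.1300 °C.
T(t) = T_ss + (T₀ − T_ss)e^(−t/τ); set T = 19.36:
t = −τ ln[(T − T_ss)/(T₀ − T_ss)] = −1173.93 · ln(0.124790) = 2443.09 s.

2443 s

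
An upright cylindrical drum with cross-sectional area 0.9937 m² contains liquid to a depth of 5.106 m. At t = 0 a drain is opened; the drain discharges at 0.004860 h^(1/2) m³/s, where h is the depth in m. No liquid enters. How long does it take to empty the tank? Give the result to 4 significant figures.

924.0 s

Unsteady balance on liquid volume: A dh/dt = −0.004860 √h.
This is separable: 2 d(√h)/dt = −0.004860/A, so √h = √h₀ − (0.004860/(2A)) t.
Set h = 0: 2√h₀ = (0.004860/A) t_empty ⇒ t_empty = 2A√h₀/0.004860.
t_empty = 2·0.9937·√5.106/0.004860 = 1.98740·2.25965/0.004860 = 924.037 s.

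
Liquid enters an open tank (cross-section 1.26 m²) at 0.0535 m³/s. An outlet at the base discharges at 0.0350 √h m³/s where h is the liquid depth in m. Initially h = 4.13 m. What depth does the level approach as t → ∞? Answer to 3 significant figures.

Level balance: A dh/dt = 0.0535 − 0.0350 √h. Setting dh/dt = 0:
Q_in = 0.0350 √h_ss ⇒ √h_ss = 0.0535/0.0350 = 1.5286.
h_ss = 1.5286² = 2.3365 m. (Since h₀ = 4.13 m > h_ss, the level will fall toward this value.)

2.34 m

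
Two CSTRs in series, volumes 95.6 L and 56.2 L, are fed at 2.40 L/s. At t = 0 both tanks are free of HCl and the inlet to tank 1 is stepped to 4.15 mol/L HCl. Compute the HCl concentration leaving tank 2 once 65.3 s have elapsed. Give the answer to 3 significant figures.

2.56 mol/L

Each tank obeys Vᵢ dCᵢ/dt = Q(Cᵢ₋₁ − Cᵢ), so τᵢ = Vᵢ/Q.
τ₁ = 95.6/2.40 = 39.833 s; τ₂ = 56.2/2.40 = 23.417 s.
Solving the cascade with C₁(0)=C₂(0)=0 gives C₂(t) = C_in[1 − (τ₁ e^(−t/τ₁) − τ₂ e^(−t/τ₂))/(τ₁ − τ₂)].
At t = 65.3: e^(−t/τ₁) = 0.19411, e^(−t/τ₂) = 0.061507.
C₂ = 4.15·[1 − (39.833·0.19411 − 23.417·0.061507)/(16.417)] = 4.15·0.61675 = 2.5595 mol/L.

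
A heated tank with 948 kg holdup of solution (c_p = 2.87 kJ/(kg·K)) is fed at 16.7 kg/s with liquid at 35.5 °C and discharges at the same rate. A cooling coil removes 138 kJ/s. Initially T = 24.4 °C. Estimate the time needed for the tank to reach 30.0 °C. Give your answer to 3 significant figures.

M c_p dT/dt = ṁ c_p (T_in − T) − Q̇.
τ = M/ṁ = 56.766 s; T_ss = T_in − Q̇/(ṁ c_p) = 32.621 °C.
T(t) = T_ss + (T₀ − T_ss) e^(−t/τ). Set T = 30.0:
e^(−t/τ) = (30.0 − 32.621)/(24.4 − 32.621) = 0.31880
t = −56.766 · ln(0.31880) = 64.896 s.

64.9 s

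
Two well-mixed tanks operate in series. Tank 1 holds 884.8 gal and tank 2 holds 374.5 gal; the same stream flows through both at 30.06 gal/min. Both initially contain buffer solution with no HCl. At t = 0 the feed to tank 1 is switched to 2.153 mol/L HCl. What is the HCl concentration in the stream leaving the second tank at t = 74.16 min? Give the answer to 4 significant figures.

1.857 mol/L

Each tank obeys Vᵢ dCᵢ/dt = Q(Cᵢ₋₁ − Cᵢ), so τᵢ = Vᵢ/Q.
τ₁ = 884.8/30.06 = 29.4345 min; τ₂ = 374.5/30.06 = 12.4584 min.
Solving the cascade with C₁(0)=C₂(0)=0 gives C₂(t) = C_in[1 − (τ₁ e^(−t/τ₁) − τ₂ e^(−t/τ₂))/(τ₁ − τ₂)].
At t = 74.16: e^(−t/τ₁) = 0.0805002, e^(−t/τ₂) = 0.00259907.
C₂ = 2.153·[1 − (29.4345·0.0805002 − 12.4584·0.00259907)/(16.9760)] = 2.153·0.862330 = 1.85660 mol/L.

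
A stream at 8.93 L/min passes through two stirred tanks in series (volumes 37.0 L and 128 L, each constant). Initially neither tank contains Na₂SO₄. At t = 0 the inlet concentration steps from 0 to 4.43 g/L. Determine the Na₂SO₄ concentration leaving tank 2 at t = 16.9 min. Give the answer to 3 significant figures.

Species balance on tank i: dCᵢ/dt = (Cᵢ₋₁ − Cᵢ)/τᵢ with τᵢ = Vᵢ/Q.
τ₁ = 37.0/8.93 = 4.1433 min; τ₂ = 128/8.93 = 14.334 min.
Solving the cascade with C₁(0)=C₂(0)=0 gives C₂(t) = C_in[1 − (τ₁ e^(−t/τ₁) − τ₂ e^(−t/τ₂))/(τ₁ − τ₂)].
At t = 16.9: e^(−t/τ₁) = 0.016927, e^(−t/τ₂) = 0.30757.
C₂ = 4.43·[1 − (4.1433·0.016927 − 14.334·0.30757)/(-10.190)] = 4.43·0.57425 = 2.5439 g/L.

2.54 g/L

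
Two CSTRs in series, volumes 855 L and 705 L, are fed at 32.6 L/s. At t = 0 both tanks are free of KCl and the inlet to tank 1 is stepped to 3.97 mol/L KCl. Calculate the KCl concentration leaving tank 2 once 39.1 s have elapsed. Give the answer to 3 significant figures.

Each tank obeys Vᵢ dCᵢ/dt = Q(Cᵢ₋₁ − Cᵢ), so τᵢ = Vᵢ/Q.
τ₁ = 855/32.6 = 26.227 s; τ₂ = 705/32.6 = 21.626 s.
Solving the cascade with C₁(0)=C₂(0)=0 gives C₂(t) = C_in[1 − (τ₁ e^(−t/τ₁) − τ₂ e^(−t/τ₂))/(τ₁ − τ₂)].
At t = 39.1: e^(−t/τ₁) = 0.22519, e^(−t/τ₂) = 0.16398.
C₂ = 3.97·[1 − (26.227·0.22519 − 21.626·0.16398)/(4.6012)] = 3.97·0.48713 = 1.9339 mol/L.

1.93 mol/L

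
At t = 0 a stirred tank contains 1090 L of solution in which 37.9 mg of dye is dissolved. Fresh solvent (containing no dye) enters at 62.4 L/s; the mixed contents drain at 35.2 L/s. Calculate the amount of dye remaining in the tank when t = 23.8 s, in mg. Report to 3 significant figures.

Total volume: dV/dt = Q_in − Q_out = 27.200 L/s, so V(t) = 1090 + 27.200 t and V(23.8) = 1737.4 L.
No dye enters, so dm/dt = −Q_out · (m/V).
dm/m = −Q_out dt/(V₀ + 27.200 t); integrating gives ln(m/m₀) = −(Q_out/(Q_in−Q_out)) ln(V/V₀).
m = m₀ (V₀/V)^(Q_out/(Q_in−Q_out)) = 37.9 × (1090/1737.4)^(1.2941) = 20.731 mg.

20.7 mg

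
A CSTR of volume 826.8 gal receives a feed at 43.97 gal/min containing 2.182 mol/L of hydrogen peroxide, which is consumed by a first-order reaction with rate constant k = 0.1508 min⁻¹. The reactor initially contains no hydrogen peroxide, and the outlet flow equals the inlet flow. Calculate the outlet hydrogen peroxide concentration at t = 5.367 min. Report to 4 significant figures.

0.3785 mol/L

Accumulation = in − out − consumed: V dC/dt = Q C_in − Q C − k V C.
dC/dt = (Q/V) C_in − (Q/V + k) C; effective rate a = Q/V + k = 0.0531809 + 0.1508 = 0.203981 min⁻¹.
C_ss = Q C_in/(Q + kV) = 0.568881 mol/L; C(t) = C_ss + (C₀ − C_ss) e^(−a t).
C(5.367) = 0.568881 + (-0.568881)·e^(−0.203981·5.367) = 0.568881 + (-0.568881)·0.334618 = 0.378523 mol/L.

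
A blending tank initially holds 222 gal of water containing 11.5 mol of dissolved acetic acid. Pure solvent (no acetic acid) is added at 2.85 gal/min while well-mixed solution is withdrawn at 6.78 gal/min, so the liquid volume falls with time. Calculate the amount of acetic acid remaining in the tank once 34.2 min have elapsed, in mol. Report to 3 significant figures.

Total volume: dV/dt = Q_in − Q_out = -3.9300 gal/min, so V(t) = 222 − 3.9300 t and V(34.2) = 87.594 gal.
Solute balance: dm/dt = 0 − Q_out C = −Q_out m/V(t).
Separate: dm/m = −Q_out dt/V(t) ⇒ ln(m/m₀) = −(Q_out/(Q_in−Q_out)) ln(V/V₀).
m = m₀ (V₀/V)^(Q_out/(Q_in−Q_out)) = 11.5 × (222/87.594)^(-1.7252) = 2.3117 mol.

2.31 mol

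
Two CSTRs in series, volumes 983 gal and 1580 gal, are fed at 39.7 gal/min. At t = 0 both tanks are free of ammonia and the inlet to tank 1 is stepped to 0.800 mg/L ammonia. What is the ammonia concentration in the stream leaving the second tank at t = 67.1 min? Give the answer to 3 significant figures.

Time constants: τᵢ = Vᵢ/Q for each well-mixed tank.
τ₁ = 983/39.7 = 24.761 min; τ₂ = 1580/39.7 = 39.798 min.
Solving the cascade with C₁(0)=C₂(0)=0 gives C₂(t) = C_in[1 − (τ₁ e^(−t/τ₁) − τ₂ e^(−t/τ₂))/(τ₁ − τ₂)].
At t = 67.1: e^(−t/τ₁) = 0.066541, e^(−t/τ₂) = 0.18526.
C₂ = 0.800·[1 − (24.761·0.066541 − 39.798·0.18526)/(-15.038)] = 0.800·0.61926 = 0.49541 mg/L.

0.495 mg/L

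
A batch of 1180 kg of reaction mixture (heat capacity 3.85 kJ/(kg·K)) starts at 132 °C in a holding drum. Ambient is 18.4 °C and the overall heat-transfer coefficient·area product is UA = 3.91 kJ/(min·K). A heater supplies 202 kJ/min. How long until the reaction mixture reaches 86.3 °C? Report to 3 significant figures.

1560 min

Heat balance on the well-mixed liquid: M c_p dT/dt = −UA(T − T_amb) + Q̇.
τ = M c_p/UA = 1161.9 min; T_ss = T_amb + Q̇/UA = 18.4 + 202/3.91 = 70.062 °C.
T(t) = T_ss + (T₀ − T_ss)e^(−t/τ); set T = 86.3:
t = −τ ln[(T − T_ss)/(T₀ − T_ss)] = −1161.9 · ln(0.26216) = 1555.5 min.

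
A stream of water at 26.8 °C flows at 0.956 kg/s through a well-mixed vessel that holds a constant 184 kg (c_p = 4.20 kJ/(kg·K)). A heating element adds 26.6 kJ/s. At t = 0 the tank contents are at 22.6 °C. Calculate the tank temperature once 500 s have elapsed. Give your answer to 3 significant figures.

32.6 °C

M c_p dT/dt = ṁ c_p (T_in − T) + Q̇.
Rearrange: dT/dt = (T_ss − T)/τ with τ = M/ṁ = 192.47 s and T_ss = T_in + Q̇/(ṁ c_p) = 33.425 °C.
T approaches T_ss exponentially: T(t) = T_ss + (T₀ − T_ss) e^(−t/τ).
T(500) = 33.425 + (-10.825)·e^(−500/192.47) = 33.425 + (-10.825)·0.074435 = 32.619 °C.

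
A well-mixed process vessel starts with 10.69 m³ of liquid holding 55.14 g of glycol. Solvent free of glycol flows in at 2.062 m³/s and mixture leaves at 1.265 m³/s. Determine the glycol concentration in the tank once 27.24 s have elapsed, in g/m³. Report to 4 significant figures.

Let m(t) be the amount of glycol. Volume: V(t) = V₀ + (Q_in − Q_out) t = 10.69 + 0.797000 t; V(27.24) = 32.4003 m³.
Solute balance: dm/dt = 0 − Q_out C = −Q_out m/V(t).
dm/m = −Q_out dt/(V₀ + 0.797000 t); integrating gives ln(m/m₀) = −(Q_out/(Q_in−Q_out)) ln(V/V₀).
m = m₀ (V₀/V)^(Q_out/(Q_in−Q_out)) = 55.14 × (10.69/32.4003)^(1.58720) = 9.48672 g.
C = m/V = 9.48672/32.4003 = 0.292798 g/m³.

0.2928 g/m³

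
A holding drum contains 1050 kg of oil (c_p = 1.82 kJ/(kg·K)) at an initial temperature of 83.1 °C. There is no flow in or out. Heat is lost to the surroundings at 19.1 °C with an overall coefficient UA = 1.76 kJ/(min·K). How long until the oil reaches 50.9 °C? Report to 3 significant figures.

759 min

Unsteady energy balance on the tank contents: M c_p dT/dt = −UA(T − T_amb).
τ = M c_p/UA = 1085.8 min; T_ss = T_amb = 19.100 °C.
T(t) = T_ss + (T₀ − T_ss)e^(−t/τ); set T = 50.9:
t = −τ ln[(T − T_ss)/(T₀ − T_ss)] = −1085.8 · ln(0.49688) = 759.42 min.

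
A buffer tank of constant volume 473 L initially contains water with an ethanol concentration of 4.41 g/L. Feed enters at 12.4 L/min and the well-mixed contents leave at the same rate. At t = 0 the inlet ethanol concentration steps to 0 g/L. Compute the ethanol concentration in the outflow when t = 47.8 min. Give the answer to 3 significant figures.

Transient balance on the dissolved component: V dC/dt = Q(C_in − C).
So dC/dt = (C_in − C)/τ with τ = V/Q = 473/12.4 = 38.145 min.
This is linear first-order; C(t) = C_in + (C₀ − C_in) e^(−t/τ).
C(47.8) = 0 + (4.41 − 0)·e^(−47.8/38.145) = 0 + (4.4100)·0.28562 = 1.2596 g/L.

1.26 g/L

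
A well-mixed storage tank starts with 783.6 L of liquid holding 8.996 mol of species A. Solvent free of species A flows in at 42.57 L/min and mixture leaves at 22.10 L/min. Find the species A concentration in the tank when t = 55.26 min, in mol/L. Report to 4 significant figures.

Let m(t) be the amount of species A. Volume: V(t) = V₀ + (Q_in − Q_out) t = 783.6 + 20.4700 t; V(55.26) = 1914.77 L.
No species A enters, so dm/dt = −Q_out · (m/V).
Separate: dm/m = −Q_out dt/V(t) ⇒ ln(m/m₀) = −(Q_out/(Q_in−Q_out)) ln(V/V₀).
m = m₀ (V₀/V)^(Q_out/(Q_in−Q_out)) = 8.996 × (783.6/1914.77)^(1.07963) = 3.42870 mol.
C = m/V = 3.42870/1914.77 = 0.00179065 mol/L.

0.001791 mol/L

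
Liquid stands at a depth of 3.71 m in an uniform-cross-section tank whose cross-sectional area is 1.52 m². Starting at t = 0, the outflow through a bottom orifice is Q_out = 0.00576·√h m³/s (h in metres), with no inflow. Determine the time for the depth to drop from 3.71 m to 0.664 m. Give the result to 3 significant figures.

Accumulation of liquid (constant cross-section A): A dh/dt = −0.00576 √h.
Separate and integrate: 2(√h − √h₀) = −(0.00576/A) t.
t = 2A(√h₀ − √h)/0.00576 = 2·1.52·(√3.71 − √0.664)/0.00576
  = 3.0400 × (1.9261 − 0.81486) / 0.00576 = 586.51 s.

587 s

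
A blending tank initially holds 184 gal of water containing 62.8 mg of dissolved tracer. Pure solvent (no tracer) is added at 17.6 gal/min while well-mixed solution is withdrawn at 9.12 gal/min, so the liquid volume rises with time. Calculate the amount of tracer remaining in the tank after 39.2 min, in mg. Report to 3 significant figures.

Total volume: dV/dt = Q_in − Q_out = 8.4800 gal/min, so V(t) = 184 + 8.4800 t and V(39.2) = 516.42 gal.
Species balance (pure solvent in): dm/dt = −Q_out · m/V(t).
Separate: dm/m = −Q_out dt/V(t) ⇒ ln(m/m₀) = −(Q_out/(Q_in−Q_out)) ln(V/V₀).
m = m₀ (V₀/V)^(Q_out/(Q_in−Q_out)) = 62.8 × (184/516.42)^(1.0755) = 20.699 mg.

20.7 mg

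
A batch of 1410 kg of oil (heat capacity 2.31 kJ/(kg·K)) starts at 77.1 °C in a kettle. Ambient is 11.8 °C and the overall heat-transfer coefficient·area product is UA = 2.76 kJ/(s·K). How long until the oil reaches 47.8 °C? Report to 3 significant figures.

Energy balance: M c_p dT/dt = −UA(T − T_amb).
τ = M c_p/UA = 1180.1 s; T_ss = T_amb = 11.800 °C.
T(t) = T_ss + (T₀ − T_ss)e^(−t/τ); set T = 47.8:
t = −τ ln[(T − T_ss)/(T₀ − T_ss)] = −1180.1 · ln(0.55130) = 702.72 s.

703 s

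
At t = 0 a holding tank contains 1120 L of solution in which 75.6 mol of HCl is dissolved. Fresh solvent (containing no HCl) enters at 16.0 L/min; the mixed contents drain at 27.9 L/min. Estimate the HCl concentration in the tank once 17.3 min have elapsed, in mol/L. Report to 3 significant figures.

Total volume: dV/dt = Q_in − Q_out = -11.900 L/min, so V(t) = 1120 − 11.900 t and V(17.3) = 914.13 L.
Species balance (pure solvent in): dm/dt = −Q_out · m/V(t).
dm/m = −Q_out dt/(V₀ − 11.900 t); integrating gives ln(m/m₀) = −(Q_out/(Q_in−Q_out)) ln(V/V₀).
m = m₀ (V₀/V)^(Q_out/(Q_in−Q_out)) = 75.6 × (1120/914.13)^(-2.3445) = 46.958 mol.
C = m/V = 46.958/914.13 = 0.051369 mol/L.

0.0514 mol/L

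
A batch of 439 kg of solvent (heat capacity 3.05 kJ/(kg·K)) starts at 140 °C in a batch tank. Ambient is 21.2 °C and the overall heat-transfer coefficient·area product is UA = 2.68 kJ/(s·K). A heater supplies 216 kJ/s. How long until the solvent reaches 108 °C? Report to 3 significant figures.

Lumped-capacitance energy balance: M c_p dT/dt = UA(T_amb − T) + Q̇.
τ = M c_p/UA = 499.61 s; T_ss = T_amb + Q̇/UA = 21.2 + 216/2.68 = 101.80 °C.
T(t) = T_ss + (T₀ − T_ss)e^(−t/τ); set T = 108:
t = −τ ln[(T − T_ss)/(T₀ − T_ss)] = −499.61 · ln(0.16237) = 908.23 s.

908 s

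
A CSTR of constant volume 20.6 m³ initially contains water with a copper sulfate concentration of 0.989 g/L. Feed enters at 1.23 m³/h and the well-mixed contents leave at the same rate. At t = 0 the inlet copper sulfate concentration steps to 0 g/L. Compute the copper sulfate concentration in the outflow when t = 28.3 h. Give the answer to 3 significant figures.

0.183 g/L

Transient balance on the dissolved component: V dC/dt = Q(C_in − C).
Time constant τ = V/Q = 20.6/1.23 = 16.748 h.
This is linear first-order; C(t) = C_in + (C₀ − C_in) e^(−t/τ).
C(28.3) = 0 + (0.989 − 0)·e^(−28.3/16.748) = 0 + (0.98900)·0.18456 = 0.18253 g/L.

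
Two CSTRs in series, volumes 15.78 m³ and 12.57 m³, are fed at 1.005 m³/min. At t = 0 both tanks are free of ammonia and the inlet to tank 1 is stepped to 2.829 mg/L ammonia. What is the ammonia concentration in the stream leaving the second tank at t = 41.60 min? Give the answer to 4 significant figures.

Species balance on tank i: dCᵢ/dt = (Cᵢ₋₁ − Cᵢ)/τᵢ with τᵢ = Vᵢ/Q.
τ₁ = 15.78/1.005 = 15.7015 min; τ₂ = 12.57/1.005 = 12.5075 min.
Solving the cascade with C₁(0)=C₂(0)=0 gives C₂(t) = C_in[1 − (τ₁ e^(−t/τ₁) − τ₂ e^(−t/τ₂))/(τ₁ − τ₂)].
At t = 41.60: e^(−t/τ₁) = 0.0706915, e^(−t/τ₂) = 0.0359360.
C₂ = 2.829·[1 − (15.7015·0.0706915 − 12.5075·0.0359360)/(3.19403)] = 2.829·0.793210 = 2.24399 mg/L.

2.244 mg/L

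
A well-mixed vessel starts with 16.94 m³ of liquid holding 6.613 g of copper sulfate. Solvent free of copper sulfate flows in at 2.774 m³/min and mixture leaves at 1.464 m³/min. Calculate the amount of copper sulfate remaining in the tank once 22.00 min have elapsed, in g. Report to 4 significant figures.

2.178 g

Let m(t) be the amount of copper sulfate. Volume: V(t) = V₀ + (Q_in − Q_out) t = 16.94 + 1.31000 t; V(22.00) = 45.7600 m³.
Solute balance: dm/dt = 0 − Q_out C = −Q_out m/V(t).
Separate: dm/m = −Q_out dt/V(t) ⇒ ln(m/m₀) = −(Q_out/(Q_in−Q_out)) ln(V/V₀).
m = m₀ (V₀/V)^(Q_out/(Q_in−Q_out)) = 6.613 × (16.94/45.7600)^(1.11756) = 2.17817 g.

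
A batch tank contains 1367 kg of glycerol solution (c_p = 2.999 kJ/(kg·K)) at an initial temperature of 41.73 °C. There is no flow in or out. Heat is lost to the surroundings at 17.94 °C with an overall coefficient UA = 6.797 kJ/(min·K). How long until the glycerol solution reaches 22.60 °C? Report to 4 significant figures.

M c_p dT/dt = −UA(T − T_amb).
τ = M c_p/UA = 603.153 min; T_ss = T_amb = 17.9400 °C.
T(t) = T_ss + (T₀ − T_ss)e^(−t/τ); set T = 22.60:
t = −τ ln[(T − T_ss)/(T₀ − T_ss)] = −603.153 · ln(0.195881) = 983.291 min.

983.3 min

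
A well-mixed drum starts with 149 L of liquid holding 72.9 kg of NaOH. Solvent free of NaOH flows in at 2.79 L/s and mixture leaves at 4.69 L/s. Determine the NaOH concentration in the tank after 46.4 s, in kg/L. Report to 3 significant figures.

0.131 kg/L

Let m(t) be the amount of NaOH. Volume: V(t) = V₀ + (Q_in − Q_out) t = 149 − 1.9000 t; V(46.4) = 60.840 L.
No NaOH enters, so dm/dt = −Q_out · (m/V).
dm/m = −Q_out dt/(V₀ − 1.9000 t); integrating gives ln(m/m₀) = −(Q_out/(Q_in−Q_out)) ln(V/V₀).
m = m₀ (V₀/V)^(Q_out/(Q_in−Q_out)) = 72.9 × (149/60.840)^(-2.4684) = 7.9895 kg.
C = m/V = 7.9895/60.840 = 0.13132 kg/L.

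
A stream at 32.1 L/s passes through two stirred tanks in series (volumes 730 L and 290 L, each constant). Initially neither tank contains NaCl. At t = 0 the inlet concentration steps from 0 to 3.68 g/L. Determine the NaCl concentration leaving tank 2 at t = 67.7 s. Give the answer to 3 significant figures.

3.37 g/L

Each tank obeys Vᵢ dCᵢ/dt = Q(Cᵢ₋₁ − Cᵢ), so τᵢ = Vᵢ/Q.
τ₁ = 730/32.1 = 22.741 s; τ₂ = 290/32.1 = 9.0343 s.
Solving the cascade with C₁(0)=C₂(0)=0 gives C₂(t) = C_in[1 − (τ₁ e^(−t/τ₁) − τ₂ e^(−t/τ₂))/(τ₁ − τ₂)].
At t = 67.7: e^(−t/τ₁) = 0.050948, e^(−t/τ₂) = 0.00055659.
C₂ = 3.68·[1 − (22.741·0.050948 − 9.0343·0.00055659)/(13.707)] = 3.68·0.91584 = 3.3703 g/L.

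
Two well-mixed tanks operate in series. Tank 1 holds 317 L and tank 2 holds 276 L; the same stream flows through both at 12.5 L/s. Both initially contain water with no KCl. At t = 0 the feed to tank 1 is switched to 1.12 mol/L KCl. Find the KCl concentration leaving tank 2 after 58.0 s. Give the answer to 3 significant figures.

0.786 mol/L

Each tank obeys Vᵢ dCᵢ/dt = Q(Cᵢ₋₁ − Cᵢ), so τᵢ = Vᵢ/Q.
τ₁ = 317/12.5 = 25.360 s; τ₂ = 276/12.5 = 22.080 s.
Solving the cascade with C₁(0)=C₂(0)=0 gives C₂(t) = C_in[1 − (τ₁ e^(−t/τ₁) − τ₂ e^(−t/τ₂))/(τ₁ − τ₂)].
At t = 58.0: e^(−t/τ₁) = 0.10156, e^(−t/τ₂) = 0.072309.
C₂ = 1.12·[1 − (25.360·0.10156 − 22.080·0.072309)/(3.2800)] = 1.12·0.70150 = 0.78568 mol/L.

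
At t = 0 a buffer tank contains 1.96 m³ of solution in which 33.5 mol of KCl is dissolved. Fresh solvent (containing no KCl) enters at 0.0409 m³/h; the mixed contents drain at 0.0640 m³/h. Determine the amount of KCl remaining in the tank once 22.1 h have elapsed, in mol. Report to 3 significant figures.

Let m(t) be the amount of KCl. Volume: V(t) = V₀ + (Q_in − Q_out) t = 1.96 − 0.023100 t; V(22.1) = 1.4495 m³.
Solute balance: dm/dt = 0 − Q_out C = −Q_out m/V(t).
dm/m = −Q_out dt/(V₀ − 0.023100 t); integrating gives ln(m/m₀) = −(Q_out/(Q_in−Q_out)) ln(V/V₀).
m = m₀ (V₀/V)^(Q_out/(Q_in−Q_out)) = 33.5 × (1.96/1.4495)^(-2.7706) = 14.521 mol.

14.5 mol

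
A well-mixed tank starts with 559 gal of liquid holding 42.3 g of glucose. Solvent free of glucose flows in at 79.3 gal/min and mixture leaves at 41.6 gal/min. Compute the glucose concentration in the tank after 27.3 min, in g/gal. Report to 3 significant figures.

Total volume: dV/dt = Q_in − Q_out = 37.700 gal/min, so V(t) = 559 + 37.700 t and V(27.3) = 1588.2 gal.
Species balance (pure solvent in): dm/dt = −Q_out · m/V(t).
Separate: dm/m = −Q_out dt/V(t) ⇒ ln(m/m₀) = −(Q_out/(Q_in−Q_out)) ln(V/V₀).
m = m₀ (V₀/V)^(Q_out/(Q_in−Q_out)) = 42.3 × (559/1588.2)^(1.1034) = 13.364 g.
C = m/V = 13.364/1588.2 = 0.0084144 g/gal.

0.00841 g/gal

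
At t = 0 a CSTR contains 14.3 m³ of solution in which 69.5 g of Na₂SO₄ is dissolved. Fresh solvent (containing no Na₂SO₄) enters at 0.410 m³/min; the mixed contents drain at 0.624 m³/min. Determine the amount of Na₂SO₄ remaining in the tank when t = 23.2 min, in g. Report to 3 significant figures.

20.0 g

Total volume: dV/dt = Q_in − Q_out = -0.21400 m³/min, so V(t) = 14.3 − 0.21400 t and V(23.2) = 9.3352 m³.
Species balance (pure solvent in): dm/dt = −Q_out · m/V(t).
dm/m = −Q_out dt/(V₀ − 0.21400 t); integrating gives ln(m/m₀) = −(Q_out/(Q_in−Q_out)) ln(V/V₀).
m = m₀ (V₀/V)^(Q_out/(Q_in−Q_out)) = 69.5 × (14.3/9.3352)^(-2.9159) = 20.041 g.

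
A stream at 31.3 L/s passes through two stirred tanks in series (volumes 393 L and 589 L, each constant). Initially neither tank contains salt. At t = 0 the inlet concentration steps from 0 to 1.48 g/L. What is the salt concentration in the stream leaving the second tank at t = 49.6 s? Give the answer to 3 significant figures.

1.22 g/L

Each tank obeys Vᵢ dCᵢ/dt = Q(Cᵢ₋₁ − Cᵢ), so τᵢ = Vᵢ/Q.
τ₁ = 393/31.3 = 12.556 s; τ₂ = 589/31.3 = 18.818 s.
Solving the cascade with C₁(0)=C₂(0)=0 gives C₂(t) = C_in[1 − (τ₁ e^(−t/τ₁) − τ₂ e^(−t/τ₂))/(τ₁ − τ₂)].
At t = 49.6: e^(−t/τ₁) = 0.019248, e^(−t/τ₂) = 0.071662.
C₂ = 1.48·[1 − (12.556·0.019248 − 18.818·0.071662)/(-6.2620)] = 1.48·0.82324 = 1.2184 g/L.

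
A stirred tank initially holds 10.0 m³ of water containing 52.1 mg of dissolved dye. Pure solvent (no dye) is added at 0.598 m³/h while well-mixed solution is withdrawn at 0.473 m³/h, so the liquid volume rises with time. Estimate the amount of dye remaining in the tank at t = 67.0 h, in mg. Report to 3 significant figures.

5.21 mg

Let m(t) be the amount of dye. Volume: V(t) = V₀ + (Q_in − Q_out) t = 10.0 + 0.12500 t; V(67.0) = 18.375 m³.
Species balance (pure solvent in): dm/dt = −Q_out · m/V(t).
dm/m = −Q_out dt/(V₀ + 0.12500 t); integrating gives ln(m/m₀) = −(Q_out/(Q_in−Q_out)) ln(V/V₀).
m = m₀ (V₀/V)^(Q_out/(Q_in−Q_out)) = 52.1 × (10.0/18.375)^(3.7840) = 5.2120 mg.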